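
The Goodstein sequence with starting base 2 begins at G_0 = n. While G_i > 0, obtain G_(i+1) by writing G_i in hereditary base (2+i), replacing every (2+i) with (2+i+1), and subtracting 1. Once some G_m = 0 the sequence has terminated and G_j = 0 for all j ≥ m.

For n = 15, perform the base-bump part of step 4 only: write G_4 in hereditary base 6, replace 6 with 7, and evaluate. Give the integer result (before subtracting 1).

15 —HB2→ 2^(2 + 1) + 2^2 + 2 + 1 —bump→ 3^(3 + 1) + 3^3 + 3 + 1 = 112 —(−1)→ 111
111 —HB3→ 3^(3 + 1) + 3^3 + 3 —bump→ 4^(4 + 1) + 4^4 + 4 = 1284 —(−1)→ 1283
1283 —HB4→ 4^(4 + 1) + 4^4 + 3 —bump→ 5^(5 + 1) + 5^5 + 3 = 18753 —(−1)→ 18752
18752 —HB5→ 5^(5 + 1) + 5^5 + 2 —bump→ 6^(6 + 1) + 6^6 + 2 = 326594 —(−1)→ 326593
326593 —HB6→ 6^(6 + 1) + 6^6 + 1 —bump→ 7^(7 + 1) + 7^7 + 1 = 6588345 —(−1)→ 6588344

6588345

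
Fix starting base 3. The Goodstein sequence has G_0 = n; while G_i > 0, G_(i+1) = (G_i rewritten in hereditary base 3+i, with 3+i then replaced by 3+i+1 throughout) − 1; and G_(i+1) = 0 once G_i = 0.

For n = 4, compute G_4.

G_0=4  [base 3] 3 + 1  →[3↦4]→  4 + 1 = 5  −1 ⇒ G_1=4
G_1=4  [base 4] 4  →[4↦5]→  5 = 5  −1 ⇒ G_2=4
G_2=4  [base 5] 4  →[5↦6]→  4 = 4  −1 ⇒ G_3=3
G_3=3  [base 6] 3  →[6↦7]→  3 = 3  −1 ⇒ G_4=2
G_4=2  [base 7] 2  →[7↦8]→  2 = 2  −1 ⇒ G_5=1

2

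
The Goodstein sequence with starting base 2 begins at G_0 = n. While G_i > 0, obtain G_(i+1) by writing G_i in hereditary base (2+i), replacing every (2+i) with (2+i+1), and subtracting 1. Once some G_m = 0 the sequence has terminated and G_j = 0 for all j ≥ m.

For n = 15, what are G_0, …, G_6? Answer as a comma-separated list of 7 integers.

15, 111, 1283, 18752, 326593, 6588344, 150994943

G_0 = 15. HB_2(15) = 2^(2 + 1) + 2^2 + 2 + 1. Bump = 112. G_1 = 111.
G_1 = 111. HB_3(111) = 3^(3 + 1) + 3^3 + 3. Bump = 1284. G_2 = 1283.
G_2 = 1283. HB_4(1283) = 4^(4 + 1) + 4^4 + 3. Bump = 18753. G_3 = 18752.
G_3 = 18752. HB_5(18752) = 5^(5 + 1) + 5^5 + 2. Bump = 326594. G_4 = 326593.
G_4 = 326593. HB_6(326593) = 6^(6 + 1) + 6^6 + 1. Bump = 6588345. G_5 = 6588344.
G_5 = 6588344. HB_7(6588344) = 7^(7 + 1) + 7^7. Bump = 150994944. G_6 = 150994943.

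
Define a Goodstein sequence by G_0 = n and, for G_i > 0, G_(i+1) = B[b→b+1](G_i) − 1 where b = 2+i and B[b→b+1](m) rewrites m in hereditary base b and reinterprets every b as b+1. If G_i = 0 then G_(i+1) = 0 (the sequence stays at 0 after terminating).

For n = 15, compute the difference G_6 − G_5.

G_0 = 15. HB_2(15) = 2^(2 + 1) + 2^2 + 2 + 1. Bump = 112. G_1 = 111.
G_1 = 111. HB_3(111) = 3^(3 + 1) + 3^3 + 3. Bump = 1284. G_2 = 1283.
G_2 = 1283. HB_4(1283) = 4^(4 + 1) + 4^4 + 3. Bump = 18753. G_3 = 18752.
G_3 = 18752. HB_5(18752) = 5^(5 + 1) + 5^5 + 2. Bump = 326594. G_4 = 326593.
G_4 = 326593. HB_6(326593) = 6^(6 + 1) + 6^6 + 1. Bump = 6588345. G_5 = 6588344.
G_5 = 6588344. HB_7(6588344) = 7^(7 + 1) + 7^7. Bump = 150994944. G_6 = 150994943.

144406599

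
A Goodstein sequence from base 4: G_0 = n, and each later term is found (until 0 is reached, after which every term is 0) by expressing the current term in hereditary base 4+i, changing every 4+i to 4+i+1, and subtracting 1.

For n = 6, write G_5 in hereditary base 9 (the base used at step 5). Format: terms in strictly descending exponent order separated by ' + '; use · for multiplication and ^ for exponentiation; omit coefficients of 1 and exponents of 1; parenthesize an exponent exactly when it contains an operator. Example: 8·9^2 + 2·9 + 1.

4

6 —HB4→ 4 + 2 —bump→ 5 + 2 = 7 —(−1)→ 6
6 —HB5→ 5 + 1 —bump→ 6 + 1 = 7 —(−1)→ 6
6 —HB6→ 6 —bump→ 7 = 7 —(−1)→ 6
6 —HB7→ 6 —bump→ 6 = 6 —(−1)→ 5
5 —HB8→ 5 —bump→ 5 = 5 —(−1)→ 4
4 —HB9→ 4 —bump→ 4 = 4 —(−1)→ 3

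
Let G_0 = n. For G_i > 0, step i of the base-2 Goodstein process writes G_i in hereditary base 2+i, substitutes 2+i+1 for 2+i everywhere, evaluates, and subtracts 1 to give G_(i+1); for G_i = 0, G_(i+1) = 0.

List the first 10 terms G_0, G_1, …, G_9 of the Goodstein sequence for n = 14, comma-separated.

[0] 14 ≡ 2^(2 + 1) + 2^2 + 2 (base 2). Lift 3: 111. −1: 110.
[1] 110 ≡ 3^(3 + 1) + 3^3 + 2 (base 3). Lift 4: 1282. −1: 1281.
[2] 1281 ≡ 4^(4 + 1) + 4^4 + 1 (base 4). Lift 5: 18751. −1: 18750.
[3] 18750 ≡ 5^(5 + 1) + 5^5 (base 5). Lift 6: 326592. −1: 326591.
[4] 326591 ≡ 6^(6 + 1) + 5·6^5 + 5·6^4 + 5·6^3 + 5·6^2 + 5·6 + 5 (base 6). Lift 7: 5862841. −1: 5862840.
[5] 5862840 ≡ 7^(7 + 1) + 5·7^5 + 5·7^4 + 5·7^3 + 5·7^2 + 5·7 + 4 (base 7). Lift 8: 134404972. −1: 134404971.
[6] 134404971 ≡ 8^(8 + 1) + 5·8^5 + 5·8^4 + 5·8^3 + 5·8^2 + 5·8 + 3 (base 8). Lift 9: 3487116549. −1: 3487116548.
[7] 3487116548 ≡ 9^(9 + 1) + 5·9^5 + 5·9^4 + 5·9^3 + 5·9^2 + 5·9 + 2 (base 9). Lift 10: 100000555552. −1: 100000555551.
[8] 100000555551 ≡ 10^(10 + 1) + 5·10^5 + 5·10^4 + 5·10^3 + 5·10^2 + 5·10 + 1 (base 10). Lift 11: 3138429262497. −1: 3138429262496.

14, 110, 1281, 18750, 326591, 5862840, 134404971, 3487116548, 100000555551, 3138429262496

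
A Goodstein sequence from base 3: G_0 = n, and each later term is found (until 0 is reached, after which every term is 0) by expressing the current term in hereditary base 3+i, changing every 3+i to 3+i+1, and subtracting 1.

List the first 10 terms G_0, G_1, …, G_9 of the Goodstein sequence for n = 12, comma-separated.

12, 19, 27, 37, 49, 63, 69, 75, 81, 87

(0) 12|_3 = 3^2 + 3 ↦ 4^2 + 4|_4 = 20 ⇒ 19
(1) 19|_4 = 4^2 + 3 ↦ 5^2 + 3|_5 = 28 ⇒ 27
(2) 27|_5 = 5^2 + 2 ↦ 6^2 + 2|_6 = 38 ⇒ 37
(3) 37|_6 = 6^2 + 1 ↦ 7^2 + 1|_7 = 50 ⇒ 49
(4) 49|_7 = 7^2 ↦ 8^2|_8 = 64 ⇒ 63
(5) 63|_8 = 7·8 + 7 ↦ 7·9 + 7|_9 = 70 ⇒ 69
(6) 69|_9 = 7·9 + 6 ↦ 7·10 + 6|_10 = 76 ⇒ 75
(7) 75|_10 = 7·10 + 5 ↦ 7·11 + 5|_11 = 82 ⇒ 81
(8) 81|_11 = 7·11 + 4 ↦ 7·12 + 4|_12 = 88 ⇒ 87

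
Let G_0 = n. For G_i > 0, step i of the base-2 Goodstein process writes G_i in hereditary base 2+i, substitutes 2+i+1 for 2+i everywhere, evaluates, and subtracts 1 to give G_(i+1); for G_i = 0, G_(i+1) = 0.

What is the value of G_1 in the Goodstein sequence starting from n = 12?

step 0: 12 = 2^(2 + 1) + 2^2; sub 3 for 2: 3^(3 + 1) + 3^3; = 108; G_1 = 108−1 = 107
step 1: 107 = 3^(3 + 1) + 2·3^2 + 2·3 + 2; sub 4 for 3: 4^(4 + 1) + 2·4^2 + 2·4 + 2; = 1066; G_2 = 1066−1 = 1065

107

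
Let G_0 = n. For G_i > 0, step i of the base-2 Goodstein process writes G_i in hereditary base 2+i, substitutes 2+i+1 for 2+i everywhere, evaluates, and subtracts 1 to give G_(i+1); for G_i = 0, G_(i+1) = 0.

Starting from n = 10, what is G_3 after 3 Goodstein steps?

15625

(0) 10|_2 = 2^(2 + 1) + 2 ↦ 3^(3 + 1) + 3|_3 = 84 ⇒ 83
(1) 83|_3 = 3^(3 + 1) + 2 ↦ 4^(4 + 1) + 2|_4 = 1026 ⇒ 1025
(2) 1025|_4 = 4^(4 + 1) + 1 ↦ 5^(5 + 1) + 1|_5 = 15626 ⇒ 15625
(3) 15625|_5 = 5^(5 + 1) ↦ 6^(6 + 1)|_6 = 279936 ⇒ 279935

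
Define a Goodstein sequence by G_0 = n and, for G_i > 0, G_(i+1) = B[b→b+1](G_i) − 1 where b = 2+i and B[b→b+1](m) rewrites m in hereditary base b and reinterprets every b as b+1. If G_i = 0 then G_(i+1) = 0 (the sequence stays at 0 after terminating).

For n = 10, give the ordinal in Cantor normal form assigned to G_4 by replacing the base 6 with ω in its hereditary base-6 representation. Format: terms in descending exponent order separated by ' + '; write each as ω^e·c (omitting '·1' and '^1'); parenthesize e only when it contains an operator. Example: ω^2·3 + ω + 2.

[0] 10 ≡ 2^(2 + 1) + 2 (base 2). Lift 3: 84. −1: 83.
[1] 83 ≡ 3^(3 + 1) + 2 (base 3). Lift 4: 1026. −1: 1025.
[2] 1025 ≡ 4^(4 + 1) + 1 (base 4). Lift 5: 15626. −1: 15625.
[3] 15625 ≡ 5^(5 + 1) (base 5). Lift 6: 279936. −1: 279935.

ω^ω·5 + ω^5·5 + ω^4·5 + ω^3·5 + ω^2·5 + ω·5 + 5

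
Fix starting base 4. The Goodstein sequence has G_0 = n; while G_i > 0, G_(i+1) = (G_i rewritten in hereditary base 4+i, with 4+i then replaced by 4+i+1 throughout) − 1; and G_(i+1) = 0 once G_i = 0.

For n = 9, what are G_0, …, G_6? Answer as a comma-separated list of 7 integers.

9, 10, 11, 11, 11, 11, 11

G_0 = 9. HB_4(9) = 2·4 + 1. Bump = 11. G_1 = 10.
G_1 = 10. HB_5(10) = 2·5. Bump = 12. G_2 = 11.
G_2 = 11. HB_6(11) = 6 + 5. Bump = 12. G_3 = 11.
G_3 = 11. HB_7(11) = 7 + 4. Bump = 12. G_4 = 11.
G_4 = 11. HB_8(11) = 8 + 3. Bump = 12. G_5 = 11.
G_5 = 11. HB_9(11) = 9 + 2. Bump = 12. G_6 = 11.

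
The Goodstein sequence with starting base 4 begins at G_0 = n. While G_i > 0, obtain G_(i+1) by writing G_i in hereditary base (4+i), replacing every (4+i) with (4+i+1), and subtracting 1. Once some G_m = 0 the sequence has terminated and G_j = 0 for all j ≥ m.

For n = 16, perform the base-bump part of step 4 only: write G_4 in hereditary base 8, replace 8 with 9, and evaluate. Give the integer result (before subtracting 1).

37

step 0: 16 = 4^2; sub 5 for 4: 5^2; = 25; G_1 = 25−1 = 24
step 1: 24 = 4·5 + 4; sub 6 for 5: 4·6 + 4; = 28; G_2 = 28−1 = 27
step 2: 27 = 4·6 + 3; sub 7 for 6: 4·7 + 3; = 31; G_3 = 31−1 = 30
step 3: 30 = 4·7 + 2; sub 8 for 7: 4·8 + 2; = 34; G_4 = 34−1 = 33
step 4: 33 = 4·8 + 1; sub 9 for 8: 4·9 + 1; = 37; G_5 = 37−1 = 36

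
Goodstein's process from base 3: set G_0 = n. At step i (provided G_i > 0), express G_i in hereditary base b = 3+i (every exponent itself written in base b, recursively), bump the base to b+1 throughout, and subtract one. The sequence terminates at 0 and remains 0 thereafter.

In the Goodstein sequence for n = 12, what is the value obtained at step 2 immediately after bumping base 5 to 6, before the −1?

[0] 12 ≡ 3^2 + 3 (base 3). Lift 4: 20. −1: 19.
[1] 19 ≡ 4^2 + 3 (base 4). Lift 5: 28. −1: 27.
[2] 27 ≡ 5^2 + 2 (base 5). Lift 6: 38. −1: 37.

38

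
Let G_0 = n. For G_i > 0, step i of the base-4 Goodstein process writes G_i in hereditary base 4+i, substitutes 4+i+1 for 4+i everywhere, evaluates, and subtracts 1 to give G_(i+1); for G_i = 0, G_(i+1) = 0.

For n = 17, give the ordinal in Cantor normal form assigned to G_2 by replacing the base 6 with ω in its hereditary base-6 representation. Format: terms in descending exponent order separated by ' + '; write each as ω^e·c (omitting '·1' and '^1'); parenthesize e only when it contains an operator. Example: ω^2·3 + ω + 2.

17 —HB4→ 4^2 + 1 —bump→ 5^2 + 1 = 26 —(−1)→ 25
25 —HB5→ 5^2 —bump→ 6^2 = 36 —(−1)→ 35
35 —HB6→ 5·6 + 5 —bump→ 5·7 + 5 = 40 —(−1)→ 39

ω·5 + 5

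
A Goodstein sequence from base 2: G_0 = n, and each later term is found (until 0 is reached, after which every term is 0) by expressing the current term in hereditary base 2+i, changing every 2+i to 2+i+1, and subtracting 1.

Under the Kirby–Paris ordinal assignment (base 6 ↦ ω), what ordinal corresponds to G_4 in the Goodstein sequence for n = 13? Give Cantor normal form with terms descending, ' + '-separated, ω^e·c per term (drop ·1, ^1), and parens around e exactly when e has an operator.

13 —HB2→ 2^(2 + 1) + 2^2 + 1 —bump→ 3^(3 + 1) + 3^3 + 1 = 109 —(−1)→ 108
108 —HB3→ 3^(3 + 1) + 3^3 —bump→ 4^(4 + 1) + 4^4 = 1280 —(−1)→ 1279
1279 —HB4→ 4^(4 + 1) + 3·4^3 + 3·4^2 + 3·4 + 3 —bump→ 5^(5 + 1) + 3·5^3 + 3·5^2 + 3·5 + 3 = 16093 —(−1)→ 16092
16092 —HB5→ 5^(5 + 1) + 3·5^3 + 3·5^2 + 3·5 + 2 —bump→ 6^(6 + 1) + 3·6^3 + 3·6^2 + 3·6 + 2 = 280712 —(−1)→ 280711
280711 —HB6→ 6^(6 + 1) + 3·6^3 + 3·6^2 + 3·6 + 1 —bump→ 7^(7 + 1) + 3·7^3 + 3·7^2 + 3·7 + 1 = 5765999 —(−1)→ 5765998

ω^(ω + 1) + ω^3·3 + ω^2·3 + ω·3 + 1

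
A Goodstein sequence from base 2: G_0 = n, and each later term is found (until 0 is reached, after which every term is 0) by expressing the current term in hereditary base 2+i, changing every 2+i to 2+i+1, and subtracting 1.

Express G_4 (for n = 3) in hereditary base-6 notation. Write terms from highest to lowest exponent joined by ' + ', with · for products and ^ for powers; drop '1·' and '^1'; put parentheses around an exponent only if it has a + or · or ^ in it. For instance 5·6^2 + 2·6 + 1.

3 —HB2→ 2 + 1 —bump→ 3 + 1 = 4 —(−1)→ 3
3 —HB3→ 3 —bump→ 4 = 4 —(−1)→ 3
3 —HB4→ 3 —bump→ 3 = 3 —(−1)→ 2
2 —HB5→ 2 —bump→ 2 = 2 —(−1)→ 1
1 —HB6→ 1 —bump→ 1 = 1 —(−1)→ 0

1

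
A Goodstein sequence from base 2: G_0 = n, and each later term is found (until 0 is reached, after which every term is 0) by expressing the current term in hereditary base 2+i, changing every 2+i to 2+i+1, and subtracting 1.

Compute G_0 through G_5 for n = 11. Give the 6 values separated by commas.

G_0 = 11. HB_2(11) = 2^(2 + 1) + 2 + 1. Bump = 85. G_1 = 84.
G_1 = 84. HB_3(84) = 3^(3 + 1) + 3. Bump = 1028. G_2 = 1027.
G_2 = 1027. HB_4(1027) = 4^(4 + 1) + 3. Bump = 15628. G_3 = 15627.
G_3 = 15627. HB_5(15627) = 5^(5 + 1) + 2. Bump = 279938. G_4 = 279937.
G_4 = 279937. HB_6(279937) = 6^(6 + 1) + 1. Bump = 5764802. G_5 = 5764801.

11, 84, 1027, 15627, 279937, 5764801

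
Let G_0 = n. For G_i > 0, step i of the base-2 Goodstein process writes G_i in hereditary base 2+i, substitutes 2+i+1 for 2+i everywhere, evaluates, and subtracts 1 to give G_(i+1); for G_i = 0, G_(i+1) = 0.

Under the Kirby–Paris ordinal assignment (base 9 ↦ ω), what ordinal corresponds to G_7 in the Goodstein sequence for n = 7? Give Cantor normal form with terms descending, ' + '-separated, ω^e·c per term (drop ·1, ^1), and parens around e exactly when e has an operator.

ω^7·7 + ω^6·7 + ω^5·7 + ω^4·7 + ω^3·7 + ω^2·7 + ω·7 + 6

(0) 7|_2 = 2^2 + 2 + 1 ↦ 3^3 + 3 + 1|_3 = 31 ⇒ 30
(1) 30|_3 = 3^3 + 3 ↦ 4^4 + 4|_4 = 260 ⇒ 259
(2) 259|_4 = 4^4 + 3 ↦ 5^5 + 3|_5 = 3128 ⇒ 3127
(3) 3127|_5 = 5^5 + 2 ↦ 6^6 + 2|_6 = 46658 ⇒ 46657
(4) 46657|_6 = 6^6 + 1 ↦ 7^7 + 1|_7 = 823544 ⇒ 823543
(5) 823543|_7 = 7^7 ↦ 8^8|_8 = 16777216 ⇒ 16777215
(6) 16777215|_8 = 7·8^7 + 7·8^6 + 7·8^5 + 7·8^4 + 7·8^3 + 7·8^2 + 7·8 + 7 ↦ 7·9^7 + 7·9^6 + 7·9^5 + 7·9^4 + 7·9^3 + 7·9^2 + 7·9 + 7|_9 = 37665880 ⇒ 37665879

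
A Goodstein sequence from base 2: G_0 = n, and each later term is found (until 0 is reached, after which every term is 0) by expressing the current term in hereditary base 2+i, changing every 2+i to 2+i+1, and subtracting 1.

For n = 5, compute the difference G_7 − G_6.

G_0 = 5. HB_2(5) = 2^2 + 1. Bump = 28. G_1 = 27.
G_1 = 27. HB_3(27) = 3^3. Bump = 256. G_2 = 255.
G_2 = 255. HB_4(255) = 3·4^3 + 3·4^2 + 3·4 + 3. Bump = 468. G_3 = 467.
G_3 = 467. HB_5(467) = 3·5^3 + 3·5^2 + 3·5 + 2. Bump = 776. G_4 = 775.
G_4 = 775. HB_6(775) = 3·6^3 + 3·6^2 + 3·6 + 1. Bump = 1198. G_5 = 1197.
G_5 = 1197. HB_7(1197) = 3·7^3 + 3·7^2 + 3·7. Bump = 1752. G_6 = 1751.
G_6 = 1751. HB_8(1751) = 3·8^3 + 3·8^2 + 2·8 + 7. Bump = 2455. G_7 = 2454.

703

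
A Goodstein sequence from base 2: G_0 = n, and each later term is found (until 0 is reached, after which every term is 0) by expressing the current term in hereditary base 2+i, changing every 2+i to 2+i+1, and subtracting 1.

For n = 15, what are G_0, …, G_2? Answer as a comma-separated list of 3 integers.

15, 111, 1283

base 2: 15 = 2^(2 + 1) + 2^2 + 2 + 1; at 3: 3^(3 + 1) + 3^3 + 3 + 1 = 112; next = 111
base 3: 111 = 3^(3 + 1) + 3^3 + 3; at 4: 4^(4 + 1) + 4^4 + 4 = 1284; next = 1283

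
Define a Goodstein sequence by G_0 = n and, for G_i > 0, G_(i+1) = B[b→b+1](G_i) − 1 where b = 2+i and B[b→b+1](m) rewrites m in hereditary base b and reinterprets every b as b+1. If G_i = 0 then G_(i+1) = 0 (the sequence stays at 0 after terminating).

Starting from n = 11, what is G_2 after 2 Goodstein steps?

G_0 = 11. HB_2(11) = 2^(2 + 1) + 2 + 1. Bump = 85. G_1 = 84.
G_1 = 84. HB_3(84) = 3^(3 + 1) + 3. Bump = 1028. G_2 = 1027.
G_2 = 1027. HB_4(1027) = 4^(4 + 1) + 3. Bump = 15628. G_3 = 15627.

1027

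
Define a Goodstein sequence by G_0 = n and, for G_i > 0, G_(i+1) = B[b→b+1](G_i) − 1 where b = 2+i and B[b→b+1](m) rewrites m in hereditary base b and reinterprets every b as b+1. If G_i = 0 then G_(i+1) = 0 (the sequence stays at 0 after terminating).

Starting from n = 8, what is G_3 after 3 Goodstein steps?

G_0 = 8. HB_2(8) = 2^(2 + 1). Bump = 81. G_1 = 80.
G_1 = 80. HB_3(80) = 2·3^3 + 2·3^2 + 2·3 + 2. Bump = 554. G_2 = 553.
G_2 = 553. HB_4(553) = 2·4^4 + 2·4^2 + 2·4 + 1. Bump = 6311. G_3 = 6310.

6310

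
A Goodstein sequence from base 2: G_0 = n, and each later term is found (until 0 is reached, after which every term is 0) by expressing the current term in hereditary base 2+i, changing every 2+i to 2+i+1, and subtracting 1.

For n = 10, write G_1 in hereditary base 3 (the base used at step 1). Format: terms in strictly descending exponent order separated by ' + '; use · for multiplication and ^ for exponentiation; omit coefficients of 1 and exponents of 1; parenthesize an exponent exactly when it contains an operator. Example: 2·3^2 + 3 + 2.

3^(3 + 1) + 2

step 0: 10 = 2^(2 + 1) + 2; sub 3 for 2: 3^(3 + 1) + 3; = 84; G_1 = 84−1 = 83
step 1: 83 = 3^(3 + 1) + 2; sub 4 for 3: 4^(4 + 1) + 2; = 1026; G_2 = 1026−1 = 1025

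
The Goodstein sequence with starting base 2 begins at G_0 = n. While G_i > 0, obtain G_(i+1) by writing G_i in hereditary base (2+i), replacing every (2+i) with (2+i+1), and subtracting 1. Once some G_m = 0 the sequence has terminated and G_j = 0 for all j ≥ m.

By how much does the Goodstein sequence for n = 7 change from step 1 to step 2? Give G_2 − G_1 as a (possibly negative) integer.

229

i=0: 7 = 2^2 + 2 + 1 (b=2); 2→3: 3^3 + 3 + 1 = 31; 31−1 = 30
i=1: 30 = 3^3 + 3 (b=3); 3→4: 4^4 + 4 = 260; 260−1 = 259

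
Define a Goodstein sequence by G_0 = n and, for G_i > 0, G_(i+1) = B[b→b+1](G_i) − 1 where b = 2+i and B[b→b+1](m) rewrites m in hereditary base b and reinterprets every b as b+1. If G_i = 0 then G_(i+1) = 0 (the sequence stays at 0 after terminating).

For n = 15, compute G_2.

step 0: 15 = 2^(2 + 1) + 2^2 + 2 + 1; sub 3 for 2: 3^(3 + 1) + 3^3 + 3 + 1; = 112; G_1 = 112−1 = 111
step 1: 111 = 3^(3 + 1) + 3^3 + 3; sub 4 for 3: 4^(4 + 1) + 4^4 + 4; = 1284; G_2 = 1284−1 = 1283

1283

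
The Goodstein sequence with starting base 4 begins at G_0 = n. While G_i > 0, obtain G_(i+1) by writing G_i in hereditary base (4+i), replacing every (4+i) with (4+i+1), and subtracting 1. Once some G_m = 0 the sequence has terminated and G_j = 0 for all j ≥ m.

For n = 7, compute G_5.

(0) 7|_4 = 4 + 3 ↦ 5 + 3|_5 = 8 ⇒ 7
(1) 7|_5 = 5 + 2 ↦ 6 + 2|_6 = 8 ⇒ 7
(2) 7|_6 = 6 + 1 ↦ 7 + 1|_7 = 8 ⇒ 7
(3) 7|_7 = 7 ↦ 8|_8 = 8 ⇒ 7
(4) 7|_8 = 7 ↦ 7|_9 = 7 ⇒ 6
(5) 6|_9 = 6 ↦ 6|_10 = 6 ⇒ 5

6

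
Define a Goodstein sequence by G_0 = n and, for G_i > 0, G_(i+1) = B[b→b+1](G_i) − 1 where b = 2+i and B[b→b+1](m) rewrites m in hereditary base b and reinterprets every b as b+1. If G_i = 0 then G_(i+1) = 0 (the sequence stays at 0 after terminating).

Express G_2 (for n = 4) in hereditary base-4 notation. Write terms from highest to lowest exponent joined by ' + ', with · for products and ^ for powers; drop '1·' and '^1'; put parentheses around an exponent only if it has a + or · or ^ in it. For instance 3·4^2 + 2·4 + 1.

G_0 = 4. HB_2(4) = 2^2. Bump = 27. G_1 = 26.
G_1 = 26. HB_3(26) = 2·3^2 + 2·3 + 2. Bump = 42. G_2 = 41.

2·4^2 + 2·4 + 1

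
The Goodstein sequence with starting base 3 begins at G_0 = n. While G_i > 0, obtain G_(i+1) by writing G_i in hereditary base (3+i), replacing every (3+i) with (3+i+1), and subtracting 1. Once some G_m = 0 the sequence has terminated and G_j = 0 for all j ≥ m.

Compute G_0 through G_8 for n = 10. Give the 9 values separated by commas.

10, 16, 24, 27, 30, 33, 36, 39, 41

10 —HB3→ 3^2 + 1 —bump→ 4^2 + 1 = 17 —(−1)→ 16
16 —HB4→ 4^2 —bump→ 5^2 = 25 —(−1)→ 24
24 —HB5→ 4·5 + 4 —bump→ 4·6 + 4 = 28 —(−1)→ 27
27 —HB6→ 4·6 + 3 —bump→ 4·7 + 3 = 31 —(−1)→ 30
30 —HB7→ 4·7 + 2 —bump→ 4·8 + 2 = 34 —(−1)→ 33
33 —HB8→ 4·8 + 1 —bump→ 4·9 + 1 = 37 —(−1)→ 36
36 —HB9→ 4·9 —bump→ 4·10 = 40 —(−1)→ 39
39 —HB10→ 3·10 + 9 —bump→ 3·11 + 9 = 42 —(−1)→ 41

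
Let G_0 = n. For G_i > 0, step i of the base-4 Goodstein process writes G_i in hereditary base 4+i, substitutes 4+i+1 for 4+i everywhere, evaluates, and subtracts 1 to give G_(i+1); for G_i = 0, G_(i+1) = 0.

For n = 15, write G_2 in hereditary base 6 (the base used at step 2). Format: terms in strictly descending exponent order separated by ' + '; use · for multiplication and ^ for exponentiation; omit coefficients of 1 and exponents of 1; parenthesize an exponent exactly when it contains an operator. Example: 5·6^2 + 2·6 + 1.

3·6 + 1

G_0 = 15. HB_4(15) = 3·4 + 3. Bump = 18. G_1 = 17.
G_1 = 17. HB_5(17) = 3·5 + 2. Bump = 20. G_2 = 19.
G_2 = 19. HB_6(19) = 3·6 + 1. Bump = 22. G_3 = 21.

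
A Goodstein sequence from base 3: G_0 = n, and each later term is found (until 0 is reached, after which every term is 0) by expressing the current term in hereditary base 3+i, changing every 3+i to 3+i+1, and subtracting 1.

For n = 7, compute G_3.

7 —HB3→ 2·3 + 1 —bump→ 2·4 + 1 = 9 —(−1)→ 8
8 —HB4→ 2·4 —bump→ 2·5 = 10 —(−1)→ 9
9 —HB5→ 5 + 4 —bump→ 6 + 4 = 10 —(−1)→ 9
9 —HB6→ 6 + 3 —bump→ 7 + 3 = 10 —(−1)→ 9

9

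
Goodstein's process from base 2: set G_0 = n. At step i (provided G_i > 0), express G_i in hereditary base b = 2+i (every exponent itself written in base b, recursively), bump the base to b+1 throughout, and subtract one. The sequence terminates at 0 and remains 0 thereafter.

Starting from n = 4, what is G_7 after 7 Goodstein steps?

173

G_0 = 4. HB_2(4) = 2^2. Bump = 27. G_1 = 26.
G_1 = 26. HB_3(26) = 2·3^2 + 2·3 + 2. Bump = 42. G_2 = 41.
G_2 = 41. HB_4(41) = 2·4^2 + 2·4 + 1. Bump = 61. G_3 = 60.
G_3 = 60. HB_5(60) = 2·5^2 + 2·5. Bump = 84. G_4 = 83.
G_4 = 83. HB_6(83) = 2·6^2 + 6 + 5. Bump = 110. G_5 = 109.
G_5 = 109. HB_7(109) = 2·7^2 + 7 + 4. Bump = 140. G_6 = 139.
G_6 = 139. HB_8(139) = 2·8^2 + 8 + 3. Bump = 174. G_7 = 173.
G_7 = 173. HB_9(173) = 2·9^2 + 9 + 2. Bump = 212. G_8 = 211.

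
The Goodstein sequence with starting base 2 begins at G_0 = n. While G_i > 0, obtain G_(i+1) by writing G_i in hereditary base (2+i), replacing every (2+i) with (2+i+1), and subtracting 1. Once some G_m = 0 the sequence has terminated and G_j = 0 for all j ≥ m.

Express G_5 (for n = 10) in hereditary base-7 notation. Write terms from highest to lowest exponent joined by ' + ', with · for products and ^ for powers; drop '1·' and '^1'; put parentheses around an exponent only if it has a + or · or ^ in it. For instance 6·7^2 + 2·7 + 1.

5·7^7 + 5·7^5 + 5·7^4 + 5·7^3 + 5·7^2 + 5·7 + 4

[0] 10 ≡ 2^(2 + 1) + 2 (base 2). Lift 3: 84. −1: 83.
[1] 83 ≡ 3^(3 + 1) + 2 (base 3). Lift 4: 1026. −1: 1025.
[2] 1025 ≡ 4^(4 + 1) + 1 (base 4). Lift 5: 15626. −1: 15625.
[3] 15625 ≡ 5^(5 + 1) (base 5). Lift 6: 279936. −1: 279935.
[4] 279935 ≡ 5·6^6 + 5·6^5 + 5·6^4 + 5·6^3 + 5·6^2 + 5·6 + 5 (base 6). Lift 7: 4215755. −1: 4215754.
[5] 4215754 ≡ 5·7^7 + 5·7^5 + 5·7^4 + 5·7^3 + 5·7^2 + 5·7 + 4 (base 7). Lift 8: 84073324. −1: 84073323.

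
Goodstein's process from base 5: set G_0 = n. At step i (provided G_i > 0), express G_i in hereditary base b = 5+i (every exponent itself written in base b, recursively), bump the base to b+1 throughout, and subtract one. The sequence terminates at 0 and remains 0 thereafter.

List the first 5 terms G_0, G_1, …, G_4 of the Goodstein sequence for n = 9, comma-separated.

i=0: 9 = 5 + 4 (b=5); 5→6: 6 + 4 = 10; 10−1 = 9
i=1: 9 = 6 + 3 (b=6); 6→7: 7 + 3 = 10; 10−1 = 9
i=2: 9 = 7 + 2 (b=7); 7→8: 8 + 2 = 10; 10−1 = 9
i=3: 9 = 8 + 1 (b=8); 8→9: 9 + 1 = 10; 10−1 = 9

9, 9, 9, 9, 9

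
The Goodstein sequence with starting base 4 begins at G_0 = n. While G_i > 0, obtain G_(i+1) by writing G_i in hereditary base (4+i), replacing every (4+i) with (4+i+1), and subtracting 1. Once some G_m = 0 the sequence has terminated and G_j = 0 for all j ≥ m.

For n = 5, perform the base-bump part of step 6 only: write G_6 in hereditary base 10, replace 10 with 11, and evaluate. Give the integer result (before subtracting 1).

G_0 = 5. HB_4(5) = 4 + 1. Bump = 6. G_1 = 5.
G_1 = 5. HB_5(5) = 5. Bump = 6. G_2 = 5.
G_2 = 5. HB_6(5) = 5. Bump = 5. G_3 = 4.
G_3 = 4. HB_7(4) = 4. Bump = 4. G_4 = 3.
G_4 = 3. HB_8(3) = 3. Bump = 3. G_5 = 2.
G_5 = 2. HB_9(2) = 2. Bump = 2. G_6 = 1.
G_6 = 1. HB_10(1) = 1. Bump = 1. G_7 = 0.

1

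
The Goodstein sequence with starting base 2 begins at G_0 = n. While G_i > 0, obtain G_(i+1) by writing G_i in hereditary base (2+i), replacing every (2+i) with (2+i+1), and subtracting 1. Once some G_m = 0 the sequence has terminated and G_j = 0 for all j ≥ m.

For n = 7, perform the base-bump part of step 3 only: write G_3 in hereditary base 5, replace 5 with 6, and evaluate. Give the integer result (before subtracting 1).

base 2: 7 = 2^2 + 2 + 1; at 3: 3^3 + 3 + 1 = 31; next = 30
base 3: 30 = 3^3 + 3; at 4: 4^4 + 4 = 260; next = 259
base 4: 259 = 4^4 + 3; at 5: 5^5 + 3 = 3128; next = 3127
base 5: 3127 = 5^5 + 2; at 6: 6^6 + 2 = 46658; next = 46657

46658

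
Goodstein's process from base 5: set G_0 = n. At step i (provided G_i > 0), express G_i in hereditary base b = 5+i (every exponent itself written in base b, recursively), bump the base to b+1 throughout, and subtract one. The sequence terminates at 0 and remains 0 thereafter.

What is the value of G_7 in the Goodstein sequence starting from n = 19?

base 5: 19 = 3·5 + 4; at 6: 3·6 + 4 = 22; next = 21
base 6: 21 = 3·6 + 3; at 7: 3·7 + 3 = 24; next = 23
base 7: 23 = 3·7 + 2; at 8: 3·8 + 2 = 26; next = 25
base 8: 25 = 3·8 + 1; at 9: 3·9 + 1 = 28; next = 27
base 9: 27 = 3·9; at 10: 3·10 = 30; next = 29
base 10: 29 = 2·10 + 9; at 11: 2·11 + 9 = 31; next = 30
base 11: 30 = 2·11 + 8; at 12: 2·12 + 8 = 32; next = 31
base 12: 31 = 2·12 + 7; at 13: 2·13 + 7 = 33; next = 32

31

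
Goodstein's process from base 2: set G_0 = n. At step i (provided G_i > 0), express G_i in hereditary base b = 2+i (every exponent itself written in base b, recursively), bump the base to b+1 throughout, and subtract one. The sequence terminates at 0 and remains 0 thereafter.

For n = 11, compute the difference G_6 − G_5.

G_0=11  [base 2] 2^(2 + 1) + 2 + 1  →[2↦3]→  3^(3 + 1) + 3 + 1 = 85  −1 ⇒ G_1=84
G_1=84  [base 3] 3^(3 + 1) + 3  →[3↦4]→  4^(4 + 1) + 4 = 1028  −1 ⇒ G_2=1027
G_2=1027  [base 4] 4^(4 + 1) + 3  →[4↦5]→  5^(5 + 1) + 3 = 15628  −1 ⇒ G_3=15627
G_3=15627  [base 5] 5^(5 + 1) + 2  →[5↦6]→  6^(6 + 1) + 2 = 279938  −1 ⇒ G_4=279937
G_4=279937  [base 6] 6^(6 + 1) + 1  →[6↦7]→  7^(7 + 1) + 1 = 5764802  −1 ⇒ G_5=5764801
G_5=5764801  [base 7] 7^(7 + 1)  →[7↦8]→  8^(8 + 1) = 134217728  −1 ⇒ G_6=134217727

128452926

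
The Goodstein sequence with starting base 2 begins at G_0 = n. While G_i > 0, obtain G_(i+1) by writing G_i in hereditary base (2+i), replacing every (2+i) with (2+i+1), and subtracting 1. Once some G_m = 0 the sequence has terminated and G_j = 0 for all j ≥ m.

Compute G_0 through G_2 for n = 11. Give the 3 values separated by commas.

11, 84, 1027

G_0=11  [base 2] 2^(2 + 1) + 2 + 1  →[2↦3]→  3^(3 + 1) + 3 + 1 = 85  −1 ⇒ G_1=84
G_1=84  [base 3] 3^(3 + 1) + 3  →[3↦4]→  4^(4 + 1) + 4 = 1028  −1 ⇒ G_2=1027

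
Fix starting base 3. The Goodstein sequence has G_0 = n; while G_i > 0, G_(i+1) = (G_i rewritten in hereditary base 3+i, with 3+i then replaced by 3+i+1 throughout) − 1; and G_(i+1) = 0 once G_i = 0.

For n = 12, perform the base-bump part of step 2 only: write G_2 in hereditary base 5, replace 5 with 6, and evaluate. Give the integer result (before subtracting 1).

[0] 12 ≡ 3^2 + 3 (base 3). Lift 4: 20. −1: 19.
[1] 19 ≡ 4^2 + 3 (base 4). Lift 5: 28. −1: 27.
[2] 27 ≡ 5^2 + 2 (base 5). Lift 6: 38. −1: 37.

38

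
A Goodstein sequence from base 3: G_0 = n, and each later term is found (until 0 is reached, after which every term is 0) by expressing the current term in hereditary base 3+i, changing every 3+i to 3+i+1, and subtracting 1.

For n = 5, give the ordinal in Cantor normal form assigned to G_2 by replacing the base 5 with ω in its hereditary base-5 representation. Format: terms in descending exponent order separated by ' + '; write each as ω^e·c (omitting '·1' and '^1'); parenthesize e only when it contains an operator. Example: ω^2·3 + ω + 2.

5 —HB3→ 3 + 2 —bump→ 4 + 2 = 6 —(−1)→ 5
5 —HB4→ 4 + 1 —bump→ 5 + 1 = 6 —(−1)→ 5

ω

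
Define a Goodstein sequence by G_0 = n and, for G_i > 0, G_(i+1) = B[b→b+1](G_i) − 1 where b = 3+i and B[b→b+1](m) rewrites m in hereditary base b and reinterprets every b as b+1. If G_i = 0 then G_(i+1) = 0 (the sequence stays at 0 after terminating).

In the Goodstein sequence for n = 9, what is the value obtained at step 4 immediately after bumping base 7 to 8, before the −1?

[0] 9 ≡ 3^2 (base 3). Lift 4: 16. −1: 15.
[1] 15 ≡ 3·4 + 3 (base 4). Lift 5: 18. −1: 17.
[2] 17 ≡ 3·5 + 2 (base 5). Lift 6: 20. −1: 19.
[3] 19 ≡ 3·6 + 1 (base 6). Lift 7: 22. −1: 21.
[4] 21 ≡ 3·7 (base 7). Lift 8: 24. −1: 23.

24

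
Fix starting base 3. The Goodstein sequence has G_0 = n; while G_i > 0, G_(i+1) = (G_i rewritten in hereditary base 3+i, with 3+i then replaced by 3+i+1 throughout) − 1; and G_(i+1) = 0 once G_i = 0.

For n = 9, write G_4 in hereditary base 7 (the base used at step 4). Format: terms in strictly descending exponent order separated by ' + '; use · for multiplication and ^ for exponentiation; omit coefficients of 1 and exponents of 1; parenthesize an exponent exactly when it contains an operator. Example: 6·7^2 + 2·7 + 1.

i=0: 9 = 3^2 (b=3); 3→4: 4^2 = 16; 16−1 = 15
i=1: 15 = 3·4 + 3 (b=4); 4→5: 3·5 + 3 = 18; 18−1 = 17
i=2: 17 = 3·5 + 2 (b=5); 5→6: 3·6 + 2 = 20; 20−1 = 19
i=3: 19 = 3·6 + 1 (b=6); 6→7: 3·7 + 1 = 22; 22−1 = 21
i=4: 21 = 3·7 (b=7); 7→8: 3·8 = 24; 24−1 = 23

3·7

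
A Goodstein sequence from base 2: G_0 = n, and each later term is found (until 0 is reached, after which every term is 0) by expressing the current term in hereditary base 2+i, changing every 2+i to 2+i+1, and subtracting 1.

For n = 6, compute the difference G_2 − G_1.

(0) 6|_2 = 2^2 + 2 ↦ 3^3 + 3|_3 = 30 ⇒ 29
(1) 29|_3 = 3^3 + 2 ↦ 4^4 + 2|_4 = 258 ⇒ 257

228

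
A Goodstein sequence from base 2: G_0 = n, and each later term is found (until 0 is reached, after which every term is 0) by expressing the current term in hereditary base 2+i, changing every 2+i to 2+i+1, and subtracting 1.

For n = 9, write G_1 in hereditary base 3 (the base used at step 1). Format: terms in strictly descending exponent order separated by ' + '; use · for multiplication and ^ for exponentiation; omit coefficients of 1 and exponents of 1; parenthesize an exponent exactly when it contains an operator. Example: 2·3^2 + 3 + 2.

3^(3 + 1)

base 2: 9 = 2^(2 + 1) + 1; at 3: 3^(3 + 1) + 1 = 82; next = 81
base 3: 81 = 3^(3 + 1); at 4: 4^(4 + 1) = 1024; next = 1023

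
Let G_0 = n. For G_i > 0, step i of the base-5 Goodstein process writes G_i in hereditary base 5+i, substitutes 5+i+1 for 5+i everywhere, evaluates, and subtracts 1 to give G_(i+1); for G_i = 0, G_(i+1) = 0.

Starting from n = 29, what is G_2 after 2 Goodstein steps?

G_0=29  [base 5] 5^2 + 4  →[5↦6]→  6^2 + 4 = 40  −1 ⇒ G_1=39
G_1=39  [base 6] 6^2 + 3  →[6↦7]→  7^2 + 3 = 52  −1 ⇒ G_2=51
G_2=51  [base 7] 7^2 + 2  →[7↦8]→  8^2 + 2 = 66  −1 ⇒ G_3=65

51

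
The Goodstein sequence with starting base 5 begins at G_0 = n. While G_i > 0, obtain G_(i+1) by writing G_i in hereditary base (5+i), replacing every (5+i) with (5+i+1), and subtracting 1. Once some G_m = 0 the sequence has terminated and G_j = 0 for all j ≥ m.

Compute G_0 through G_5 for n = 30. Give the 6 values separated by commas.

step 0: 30 = 5^2 + 5; sub 6 for 5: 6^2 + 6; = 42; G_1 = 42−1 = 41
step 1: 41 = 6^2 + 5; sub 7 for 6: 7^2 + 5; = 54; G_2 = 54−1 = 53
step 2: 53 = 7^2 + 4; sub 8 for 7: 8^2 + 4; = 68; G_3 = 68−1 = 67
step 3: 67 = 8^2 + 3; sub 9 for 8: 9^2 + 3; = 84; G_4 = 84−1 = 83
step 4: 83 = 9^2 + 2; sub 10 for 9: 10^2 + 2; = 102; G_5 = 102−1 = 101

30, 41, 53, 67, 83, 101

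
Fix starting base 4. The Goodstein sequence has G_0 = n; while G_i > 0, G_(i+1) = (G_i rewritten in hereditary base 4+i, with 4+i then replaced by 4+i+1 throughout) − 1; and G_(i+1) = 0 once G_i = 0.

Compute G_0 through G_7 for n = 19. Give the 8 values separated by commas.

G_0 = 19. HB_4(19) = 4^2 + 3. Bump = 28. G_1 = 27.
G_1 = 27. HB_5(27) = 5^2 + 2. Bump = 38. G_2 = 37.
G_2 = 37. HB_6(37) = 6^2 + 1. Bump = 50. G_3 = 49.
G_3 = 49. HB_7(49) = 7^2. Bump = 64. G_4 = 63.
G_4 = 63. HB_8(63) = 7·8 + 7. Bump = 70. G_5 = 69.
G_5 = 69. HB_9(69) = 7·9 + 6. Bump = 76. G_6 = 75.
G_6 = 75. HB_10(75) = 7·10 + 5. Bump = 82. G_7 = 81.

19, 27, 37, 49, 63, 69, 75, 81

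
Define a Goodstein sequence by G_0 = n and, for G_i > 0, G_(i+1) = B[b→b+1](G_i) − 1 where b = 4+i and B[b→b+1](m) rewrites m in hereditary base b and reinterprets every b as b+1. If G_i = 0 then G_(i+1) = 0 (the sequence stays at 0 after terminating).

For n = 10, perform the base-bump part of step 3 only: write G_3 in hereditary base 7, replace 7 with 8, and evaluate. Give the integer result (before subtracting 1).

G_0=10  [base 4] 2·4 + 2  →[4↦5]→  2·5 + 2 = 12  −1 ⇒ G_1=11
G_1=11  [base 5] 2·5 + 1  →[5↦6]→  2·6 + 1 = 13  −1 ⇒ G_2=12
G_2=12  [base 6] 2·6  →[6↦7]→  2·7 = 14  −1 ⇒ G_3=13
G_3=13  [base 7] 7 + 6  →[7↦8]→  8 + 6 = 14  −1 ⇒ G_4=13

14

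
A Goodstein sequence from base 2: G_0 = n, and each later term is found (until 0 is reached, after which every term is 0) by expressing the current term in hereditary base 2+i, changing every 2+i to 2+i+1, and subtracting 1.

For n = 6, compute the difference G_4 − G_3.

43530

6 —HB2→ 2^2 + 2 —bump→ 3^3 + 3 = 30 —(−1)→ 29
29 —HB3→ 3^3 + 2 —bump→ 4^4 + 2 = 258 —(−1)→ 257
257 —HB4→ 4^4 + 1 —bump→ 5^5 + 1 = 3126 —(−1)→ 3125
3125 —HB5→ 5^5 —bump→ 6^6 = 46656 —(−1)→ 46655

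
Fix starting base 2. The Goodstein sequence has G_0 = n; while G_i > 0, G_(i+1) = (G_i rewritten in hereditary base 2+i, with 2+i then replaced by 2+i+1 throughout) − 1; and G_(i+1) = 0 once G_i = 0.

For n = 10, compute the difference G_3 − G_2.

14600

(0) 10|_2 = 2^(2 + 1) + 2 ↦ 3^(3 + 1) + 3|_3 = 84 ⇒ 83
(1) 83|_3 = 3^(3 + 1) + 2 ↦ 4^(4 + 1) + 2|_4 = 1026 ⇒ 1025
(2) 1025|_4 = 4^(4 + 1) + 1 ↦ 5^(5 + 1) + 1|_5 = 15626 ⇒ 15625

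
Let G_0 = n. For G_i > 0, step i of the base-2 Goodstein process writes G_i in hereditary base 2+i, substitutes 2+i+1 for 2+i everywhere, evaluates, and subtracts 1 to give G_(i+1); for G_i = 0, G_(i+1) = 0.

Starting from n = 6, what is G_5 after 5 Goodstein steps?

98039

(0) 6|_2 = 2^2 + 2 ↦ 3^3 + 3|_3 = 30 ⇒ 29
(1) 29|_3 = 3^3 + 2 ↦ 4^4 + 2|_4 = 258 ⇒ 257
(2) 257|_4 = 4^4 + 1 ↦ 5^5 + 1|_5 = 3126 ⇒ 3125
(3) 3125|_5 = 5^5 ↦ 6^6|_6 = 46656 ⇒ 46655
(4) 46655|_6 = 5·6^5 + 5·6^4 + 5·6^3 + 5·6^2 + 5·6 + 5 ↦ 5·7^5 + 5·7^4 + 5·7^3 + 5·7^2 + 5·7 + 5|_7 = 98040 ⇒ 98039
(5) 98039|_7 = 5·7^5 + 5·7^4 + 5·7^3 + 5·7^2 + 5·7 + 4 ↦ 5·8^5 + 5·8^4 + 5·8^3 + 5·8^2 + 5·8 + 4|_8 = 187244 ⇒ 187243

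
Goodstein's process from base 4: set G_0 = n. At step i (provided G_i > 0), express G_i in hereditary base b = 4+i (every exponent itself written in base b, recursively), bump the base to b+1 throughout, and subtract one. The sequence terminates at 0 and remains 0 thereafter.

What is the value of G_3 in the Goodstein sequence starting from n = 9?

11

i=0: 9 = 2·4 + 1 (b=4); 4→5: 2·5 + 1 = 11; 11−1 = 10
i=1: 10 = 2·5 (b=5); 5→6: 2·6 = 12; 12−1 = 11
i=2: 11 = 6 + 5 (b=6); 6→7: 7 + 5 = 12; 12−1 = 11
i=3: 11 = 7 + 4 (b=7); 7→8: 8 + 4 = 12; 12−1 = 11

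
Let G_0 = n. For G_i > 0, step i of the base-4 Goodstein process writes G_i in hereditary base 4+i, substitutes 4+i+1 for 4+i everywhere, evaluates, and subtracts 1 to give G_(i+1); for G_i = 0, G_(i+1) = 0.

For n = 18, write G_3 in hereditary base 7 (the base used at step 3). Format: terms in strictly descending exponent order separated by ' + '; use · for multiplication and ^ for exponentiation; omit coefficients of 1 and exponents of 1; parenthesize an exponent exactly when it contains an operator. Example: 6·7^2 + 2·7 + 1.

G_0 = 18. HB_4(18) = 4^2 + 2. Bump = 27. G_1 = 26.
G_1 = 26. HB_5(26) = 5^2 + 1. Bump = 37. G_2 = 36.
G_2 = 36. HB_6(36) = 6^2. Bump = 49. G_3 = 48.
G_3 = 48. HB_7(48) = 6·7 + 6. Bump = 54. G_4 = 53.

6·7 + 6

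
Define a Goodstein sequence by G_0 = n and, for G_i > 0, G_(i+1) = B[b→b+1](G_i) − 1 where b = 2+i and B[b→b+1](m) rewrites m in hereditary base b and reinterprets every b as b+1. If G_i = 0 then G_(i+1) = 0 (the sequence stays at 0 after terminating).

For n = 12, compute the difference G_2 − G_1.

step 0: 12 = 2^(2 + 1) + 2^2; sub 3 for 2: 3^(3 + 1) + 3^3; = 108; G_1 = 108−1 = 107
step 1: 107 = 3^(3 + 1) + 2·3^2 + 2·3 + 2; sub 4 for 3: 4^(4 + 1) + 2·4^2 + 2·4 + 2; = 1066; G_2 = 1066−1 = 1065

958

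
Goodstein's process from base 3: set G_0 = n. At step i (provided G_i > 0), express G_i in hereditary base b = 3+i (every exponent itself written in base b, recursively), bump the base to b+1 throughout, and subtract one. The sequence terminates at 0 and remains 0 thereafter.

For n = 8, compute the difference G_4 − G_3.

base 3: 8 = 2·3 + 2; at 4: 2·4 + 2 = 10; next = 9
base 4: 9 = 2·4 + 1; at 5: 2·5 + 1 = 11; next = 10
base 5: 10 = 2·5; at 6: 2·6 = 12; next = 11
base 6: 11 = 6 + 5; at 7: 7 + 5 = 12; next = 11

0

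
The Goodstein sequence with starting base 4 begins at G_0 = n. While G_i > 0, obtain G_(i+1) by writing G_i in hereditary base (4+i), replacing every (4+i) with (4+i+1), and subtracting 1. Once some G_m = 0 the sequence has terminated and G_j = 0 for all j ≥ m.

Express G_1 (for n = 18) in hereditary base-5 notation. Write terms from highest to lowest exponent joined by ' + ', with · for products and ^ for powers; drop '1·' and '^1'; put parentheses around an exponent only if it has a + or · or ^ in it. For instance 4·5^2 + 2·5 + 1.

[0] 18 ≡ 4^2 + 2 (base 4). Lift 5: 27. −1: 26.
[1] 26 ≡ 5^2 + 1 (base 5). Lift 6: 37. −1: 36.

5^2 + 1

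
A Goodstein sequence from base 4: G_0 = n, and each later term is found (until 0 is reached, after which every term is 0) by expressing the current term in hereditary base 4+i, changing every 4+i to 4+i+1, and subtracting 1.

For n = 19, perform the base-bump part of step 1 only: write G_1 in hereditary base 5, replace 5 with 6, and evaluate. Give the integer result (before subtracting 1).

38

G_0 = 19. HB_4(19) = 4^2 + 3. Bump = 28. G_1 = 27.
G_1 = 27. HB_5(27) = 5^2 + 2. Bump = 38. G_2 = 37.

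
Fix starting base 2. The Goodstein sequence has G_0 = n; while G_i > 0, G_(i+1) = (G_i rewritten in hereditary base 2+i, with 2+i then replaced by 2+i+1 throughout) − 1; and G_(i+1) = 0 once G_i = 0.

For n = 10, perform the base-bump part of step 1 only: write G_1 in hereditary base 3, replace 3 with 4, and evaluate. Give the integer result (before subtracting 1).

1026

G_0 = 10. HB_2(10) = 2^(2 + 1) + 2. Bump = 84. G_1 = 83.
G_1 = 83. HB_3(83) = 3^(3 + 1) + 2. Bump = 1026. G_2 = 1025.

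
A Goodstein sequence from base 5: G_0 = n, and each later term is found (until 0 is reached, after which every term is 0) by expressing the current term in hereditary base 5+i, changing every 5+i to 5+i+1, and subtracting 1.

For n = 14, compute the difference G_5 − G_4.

1

G_0=14  [base 5] 2·5 + 4  →[5↦6]→  2·6 + 4 = 16  −1 ⇒ G_1=15
G_1=15  [base 6] 2·6 + 3  →[6↦7]→  2·7 + 3 = 17  −1 ⇒ G_2=16
G_2=16  [base 7] 2·7 + 2  →[7↦8]→  2·8 + 2 = 18  −1 ⇒ G_3=17
G_3=17  [base 8] 2·8 + 1  →[8↦9]→  2·9 + 1 = 19  −1 ⇒ G_4=18
G_4=18  [base 9] 2·9  →[9↦10]→  2·10 = 20  −1 ⇒ G_5=19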